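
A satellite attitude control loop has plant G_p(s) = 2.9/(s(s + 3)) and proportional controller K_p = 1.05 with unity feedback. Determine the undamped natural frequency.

ω_n = 1.74 rad/s

With unity feedback the closed-loop characteristic equation is s² + 3s + 1.05·2.9 = s² + 3s + 3.045 = 0.
So ω_n² = 3.045 ⇒ ω_n = 1.745 rad/s, and ζ = 3/(2ω_n) = 0.86.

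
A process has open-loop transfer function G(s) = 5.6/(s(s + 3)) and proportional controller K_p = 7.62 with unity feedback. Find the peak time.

From 1 + K_pG(s) = 0: s² + 3s + 42.67 = 0 ⇒ ω_n = 6.532, ζ = 0.2296.
Damped frequency ω_d = ω_n√(1−ζ²) = 6.358 rad/s, so peak time T_p = π/ω_d = 0.494 s.

T_p = 0.494 s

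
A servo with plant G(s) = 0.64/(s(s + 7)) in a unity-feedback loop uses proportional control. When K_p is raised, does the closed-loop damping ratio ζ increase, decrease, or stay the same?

decrease

ζ = 7/(2√(0.64K_p)); increasing K_p raises the denominator, so ζ falls.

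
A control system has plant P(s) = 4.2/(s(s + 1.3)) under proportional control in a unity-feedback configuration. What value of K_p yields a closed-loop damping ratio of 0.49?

Closed-loop characteristic equation: s² + 1.3s + K_p·4.2 = 0.
So ω_n = √(4.2K_p) and 2ζω_n = 1.3, giving ζ = 1.3/(2√(4.2K_p)).
Setting ζ = 0.49: √(4.2K_p) = 1.3/(2·0.49) = 1.327, so K_p = 1.76/4.2 = 0.419.

K_p = 0.419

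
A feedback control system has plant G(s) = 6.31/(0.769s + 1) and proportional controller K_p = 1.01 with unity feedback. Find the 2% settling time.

Closed loop: T(s) = K_p·G/(1+K_p·G) = 6.373/(0.769s + 1 + 6.373), with pole at s = −(1 + 6.373)/0.769 = −9.588.
τ = 1/9.588 = 0.1043 s, so 2% settling time ≈ 4τ = 0.417 s.

T_s ≈ 0.417 s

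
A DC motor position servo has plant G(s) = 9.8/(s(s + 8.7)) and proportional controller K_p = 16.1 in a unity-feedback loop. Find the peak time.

From 1 + K_pG(s) = 0: s² + 8.7s + 157.8 = 0 ⇒ ω_n = 12.56, ζ = 0.3463.
Damped frequency ω_d = ω_n√(1−ζ²) = 11.78 rad/s, so peak time T_p = π/ω_d = 0.267 s.

T_p = 0.267 s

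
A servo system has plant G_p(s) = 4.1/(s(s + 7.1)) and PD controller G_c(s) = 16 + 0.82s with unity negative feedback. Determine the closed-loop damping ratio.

Forward path: (16 + 0.82s)·4.1/(s(s+7.1)). The closed-loop characteristic equation is s² + (7.1 + 4.1·0.82)s + 4.1·16 = 0.
That is s² + 10.46s + 65.6 = 0, so ω_n = 8.099 rad/s and ζ = 10.46/(2·8.099) = 0.6459.

ζ = 0.646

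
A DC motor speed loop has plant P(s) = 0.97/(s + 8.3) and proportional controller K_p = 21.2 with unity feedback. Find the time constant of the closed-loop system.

τ = 0.0346 s

Closed-loop transfer function: T(s) = K_p·P(s)/(1 + K_p·P(s)) = 20.56/(s + 8.3 + 20.56) = 20.56/(s + 28.86).
Time constant τ = 1/28.86 = 0.0346 s.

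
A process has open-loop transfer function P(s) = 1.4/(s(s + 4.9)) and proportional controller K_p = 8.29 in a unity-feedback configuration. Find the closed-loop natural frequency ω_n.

ω_n = 3.41 rad/s

The closed-loop denominator is s(s+4.9) + 8.29·1.4 = s² + 4.9s + 11.61.
Matching s² + 2ζω_n s + ω_n²: ω_n = √11.61 = 3.407 rad/s and 2ζω_n = 4.9, so ζ = 4.9/(2·3.407) = 0.719.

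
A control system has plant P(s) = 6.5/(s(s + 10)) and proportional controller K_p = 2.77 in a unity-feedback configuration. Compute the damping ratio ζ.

ζ = 1.18

1 + K_p·P(s) = 0 gives s² + 10s + 18 = 0.
Matching s² + 2ζω_n s + ω_n²: ω_n = √18 = 4.243 rad/s and 2ζω_n = 10, so ζ = 10/(2·4.243) = 1.18.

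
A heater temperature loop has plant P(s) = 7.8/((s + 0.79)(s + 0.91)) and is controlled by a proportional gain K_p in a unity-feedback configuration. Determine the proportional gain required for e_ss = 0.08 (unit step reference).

For a type-0 loop with proportional control, e_ss = 1/(1 + K_p·P(0)).
P(0) = 10.85. Require 1/(1 + K_p·10.85) = 0.08, so 1 + 10.85·K_p = 12.5.
K_p = (12.5 − 1)/10.85 = 1.06.

K_p = 1.06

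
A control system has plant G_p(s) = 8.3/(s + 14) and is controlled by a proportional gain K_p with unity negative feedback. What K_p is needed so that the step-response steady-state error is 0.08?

K_p = 19.4

The loop is type 0, so e_ss(step) = 1/(1 + K_pos) with K_pos = K_p·G_p(0).
G_p(0) = 0.5929. Require 1/(1 + K_p·0.5929) = 0.08, so 1 + 0.5929·K_p = 12.5.
K_p = (12.5 − 1)/0.5929 = 19.4.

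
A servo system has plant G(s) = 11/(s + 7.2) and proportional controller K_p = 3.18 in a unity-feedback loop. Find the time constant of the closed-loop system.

Closed-loop transfer function: T(s) = K_p·G(s)/(1 + K_p·G(s)) = 34.98/(s + 7.2 + 34.98) = 34.98/(s + 42.18).
Time constant τ = 1/42.18 = 0.0237 s.

τ = 0.0237 s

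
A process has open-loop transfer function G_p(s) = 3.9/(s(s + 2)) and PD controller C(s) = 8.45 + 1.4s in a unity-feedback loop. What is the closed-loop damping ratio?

ζ = 0.65

Forward path: (8.45 + 1.4s)·3.9/(s(s+2)). The closed-loop characteristic equation is s² + (2 + 3.9·1.4)s + 3.9·8.45 = 0.
That is s² + 7.46s + 32.95 = 0, so ω_n = 5.741 rad/s and ζ = 7.46/(2·5.741) = 0.6498.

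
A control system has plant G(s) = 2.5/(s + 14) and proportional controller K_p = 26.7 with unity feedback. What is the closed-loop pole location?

Closed-loop transfer function: T(s) = K_p·G(s)/(1 + K_p·G(s)) = 66.75/(s + 14 + 66.75) = 66.75/(s + 80.75).
The closed-loop pole is at s = −80.75.

s = -80.75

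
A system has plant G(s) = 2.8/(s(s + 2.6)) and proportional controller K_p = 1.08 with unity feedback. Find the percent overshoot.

From 1 + K_pG(s) = 0: s² + 2.6s + 3.024 = 0 ⇒ ω_n = 1.739, ζ = 0.7476.
%OS = 100·exp(−πζ/√(1−ζ²)) = 100·exp(−π·0.7476/√0.4411) = 2.91%.

2.91%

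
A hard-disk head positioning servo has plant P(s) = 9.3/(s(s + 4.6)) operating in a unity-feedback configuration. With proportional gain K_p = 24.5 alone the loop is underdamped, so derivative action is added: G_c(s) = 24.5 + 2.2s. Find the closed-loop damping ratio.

Forward path: (24.5 + 2.2s)·9.3/(s(s+4.6)). The closed-loop characteristic equation is s² + (4.6 + 9.3·2.2)s + 9.3·24.5 = 0.
That is s² + 25.06s + 227.9 = 0, so ω_n = 15.09 rad/s and ζ = 25.06/(2·15.09) = 0.8301.

ζ = 0.83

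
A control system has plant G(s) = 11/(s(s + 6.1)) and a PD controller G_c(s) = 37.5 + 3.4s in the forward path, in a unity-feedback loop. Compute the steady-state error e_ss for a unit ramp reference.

0.0148

The loop has one pole at the origin (type 1). Velocity error constant K_v = lim_{s→0} s·G_c(s)G(s) = 37.5·11/6.1 = 67.62.
Steady-state error to a unit ramp: e_ss = 1/K_v = 0.0148.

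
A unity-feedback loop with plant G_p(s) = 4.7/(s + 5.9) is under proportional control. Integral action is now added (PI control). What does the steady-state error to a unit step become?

Adding integral action puts a pole at s = 0 in the forward path, raising the system type to 1; a type-1 loop has zero steady-state error to a step.

0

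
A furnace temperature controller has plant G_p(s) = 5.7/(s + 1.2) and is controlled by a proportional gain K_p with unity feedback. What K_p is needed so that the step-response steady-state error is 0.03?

K_p = 6.81

The loop is type 0, so e_ss(step) = 1/(1 + K_pos) with K_pos = K_p·G_p(0).
G_p(0) = 4.75. Require 1/(1 + K_p·4.75) = 0.03, so 1 + 4.75·K_p = 33.33.
K_p = (33.33 − 1)/4.75 = 6.81.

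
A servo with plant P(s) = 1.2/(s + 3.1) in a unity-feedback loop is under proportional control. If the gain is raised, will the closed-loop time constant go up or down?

decrease

The closed-loop bandwidth 3.1+K_p·1.2 grows with K_p, so τ shrinks.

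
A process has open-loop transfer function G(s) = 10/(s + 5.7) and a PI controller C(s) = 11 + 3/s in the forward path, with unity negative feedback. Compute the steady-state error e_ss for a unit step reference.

0

The open loop C(s)G(s) has a pole at the origin (type 1), so the static position error constant is infinite and e_ss = 1/(1+∞) = 0.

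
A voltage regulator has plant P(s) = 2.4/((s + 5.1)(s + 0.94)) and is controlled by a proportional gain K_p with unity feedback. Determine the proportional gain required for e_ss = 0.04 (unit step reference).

The loop is type 0, so e_ss(step) = 1/(1 + K_pos) with K_pos = K_p·P(0).
P(0) = 0.5006. Require 1/(1 + K_p·0.5006) = 0.04, so 1 + 0.5006·K_p = 25.
K_p = (25 − 1)/0.5006 = 47.9.

K_p = 47.9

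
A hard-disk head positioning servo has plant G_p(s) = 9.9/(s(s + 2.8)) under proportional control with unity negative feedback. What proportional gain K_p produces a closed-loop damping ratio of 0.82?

K_p = 0.294

Closed-loop characteristic equation: s² + 2.8s + K_p·9.9 = 0.
So ω_n = √(9.9K_p) and 2ζω_n = 2.8, giving ζ = 2.8/(2√(9.9K_p)).
Setting ζ = 0.82: √(9.9K_p) = 2.8/(2·0.82) = 1.707, so K_p = 2.915/9.9 = 0.294.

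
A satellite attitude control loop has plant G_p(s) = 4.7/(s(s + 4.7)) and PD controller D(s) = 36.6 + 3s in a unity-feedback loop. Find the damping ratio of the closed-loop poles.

ζ = 0.717

Forward path: (36.6 + 3s)·4.7/(s(s+4.7)). The closed-loop characteristic equation is s² + (4.7 + 4.7·3)s + 4.7·36.6 = 0.
That is s² + 18.8s + 172 = 0, so ω_n = 13.12 rad/s and ζ = 18.8/(2·13.12) = 0.7167.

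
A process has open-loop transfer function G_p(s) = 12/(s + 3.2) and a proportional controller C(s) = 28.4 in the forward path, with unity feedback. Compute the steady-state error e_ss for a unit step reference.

The loop is type 0. Static position error constant K_pos = C(0)·G_p(0) = 28.4·3.75 = 106.5.
Steady-state error to a unit step: e_ss = 1/(1+K_pos) = 1/107.5 = 0.0093.

0.0093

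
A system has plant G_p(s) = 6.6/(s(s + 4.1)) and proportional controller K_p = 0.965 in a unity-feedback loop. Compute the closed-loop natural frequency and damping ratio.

ω_n = 2.52 rad/s, ζ = 0.812

1 + K_p·G_p(s) = 0 gives s² + 4.1s + 6.369 = 0.
So ω_n² = 6.369 ⇒ ω_n = 2.524 rad/s, and ζ = 4.1/(2ω_n) = 0.812.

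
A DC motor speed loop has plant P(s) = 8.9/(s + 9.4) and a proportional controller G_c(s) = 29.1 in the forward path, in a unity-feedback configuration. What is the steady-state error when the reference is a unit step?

0.035

The loop is type 0. Static position error constant K_pos = G_c(0)·P(0) = 29.1·0.9468 = 27.55.
Steady-state error to a unit step: e_ss = 1/(1+K_pos) = 1/28.55 = 0.035.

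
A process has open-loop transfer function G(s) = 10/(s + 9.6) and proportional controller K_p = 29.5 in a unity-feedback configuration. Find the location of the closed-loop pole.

s = -304.6

Closed-loop transfer function: T(s) = K_p·G(s)/(1 + K_p·G(s)) = 295/(s + 9.6 + 295) = 295/(s + 304.6).
The closed-loop pole is at s = −304.6.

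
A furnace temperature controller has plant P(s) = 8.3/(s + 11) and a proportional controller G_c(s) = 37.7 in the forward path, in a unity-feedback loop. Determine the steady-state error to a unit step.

The loop is type 0. Static position error constant K_pos = G_c(0)·P(0) = 37.7·0.7545 = 28.45.
Steady-state error to a unit step: e_ss = 1/(1+K_pos) = 1/29.45 = 0.034.

0.034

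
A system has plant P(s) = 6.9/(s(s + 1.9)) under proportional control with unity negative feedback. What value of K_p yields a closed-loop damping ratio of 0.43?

Closed-loop characteristic equation: s² + 1.9s + K_p·6.9 = 0.
So ω_n = √(6.9K_p) and 2ζω_n = 1.9, giving ζ = 1.9/(2√(6.9K_p)).
Setting ζ = 0.43: √(6.9K_p) = 1.9/(2·0.43) = 2.209, so K_p = 4.881/6.9 = 0.707.

K_p = 0.707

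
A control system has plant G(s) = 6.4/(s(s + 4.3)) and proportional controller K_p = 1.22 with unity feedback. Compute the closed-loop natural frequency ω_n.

ω_n = 2.79 rad/s

The closed-loop denominator is s(s+4.3) + 1.22·6.4 = s² + 4.3s + 7.808.
So ω_n² = 7.808 ⇒ ω_n = 2.794 rad/s, and ζ = 4.3/(2ω_n) = 0.769.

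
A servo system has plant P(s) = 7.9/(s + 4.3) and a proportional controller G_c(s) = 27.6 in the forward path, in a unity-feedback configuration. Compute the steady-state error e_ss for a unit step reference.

0.0193

The loop is type 0. Static position error constant K_pos = G_c(0)·P(0) = 27.6·1.837 = 50.71.
Steady-state error to a unit step: e_ss = 1/(1+K_pos) = 1/51.71 = 0.0193.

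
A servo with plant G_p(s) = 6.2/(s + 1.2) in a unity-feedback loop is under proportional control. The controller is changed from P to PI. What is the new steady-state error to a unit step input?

The integrator makes K_pos = lim_{s→0} C(s)G(s) infinite, so e_ss = 1/(1+K_pos) = 0.

0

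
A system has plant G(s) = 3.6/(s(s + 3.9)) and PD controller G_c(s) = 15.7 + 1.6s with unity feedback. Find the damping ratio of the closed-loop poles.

Forward path: (15.7 + 1.6s)·3.6/(s(s+3.9)). The closed-loop characteristic equation is s² + (3.9 + 3.6·1.6)s + 3.6·15.7 = 0.
That is s² + 9.66s + 56.52 = 0, so ω_n = 7.518 rad/s and ζ = 9.66/(2·7.518) = 0.6425.

ζ = 0.642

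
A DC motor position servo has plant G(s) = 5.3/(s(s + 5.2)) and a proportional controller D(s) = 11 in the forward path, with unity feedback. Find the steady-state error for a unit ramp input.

0.0892

The loop has one pole at the origin (type 1). Velocity error constant K_v = lim_{s→0} s·D(s)G(s) = 11·5.3/5.2 = 11.21.
Steady-state error to a unit ramp: e_ss = 1/K_v = 0.0892.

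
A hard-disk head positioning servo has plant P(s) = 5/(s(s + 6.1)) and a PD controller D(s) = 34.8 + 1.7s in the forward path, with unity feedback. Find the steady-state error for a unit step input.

0

The open loop D(s)P(s) has a pole at the origin (type 1), so the static position error constant is infinite and e_ss = 1/(1+∞) = 0.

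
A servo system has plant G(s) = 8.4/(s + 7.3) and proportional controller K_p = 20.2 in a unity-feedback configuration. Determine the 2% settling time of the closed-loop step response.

Closed-loop transfer function: T(s) = K_p·G(s)/(1 + K_p·G(s)) = 169.7/(s + 7.3 + 169.7) = 169.7/(s + 177).
Time constant τ = 1/177 = 0.00565 s, so the 2% settling time is about 4τ = 0.0226 s.

T_s ≈ 0.0226 s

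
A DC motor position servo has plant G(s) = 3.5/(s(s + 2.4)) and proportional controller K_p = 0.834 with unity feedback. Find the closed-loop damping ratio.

With unity feedback the closed-loop characteristic equation is s² + 2.4s + 0.834·3.5 = s² + 2.4s + 2.919 = 0.
So ω_n² = 2.919 ⇒ ω_n = 1.709 rad/s, and ζ = 2.4/(2ω_n) = 0.702.

ζ = 0.702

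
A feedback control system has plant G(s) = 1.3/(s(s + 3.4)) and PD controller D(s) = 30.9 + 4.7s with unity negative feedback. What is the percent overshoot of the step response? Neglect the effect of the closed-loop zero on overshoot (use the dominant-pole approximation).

Forward path: (30.9 + 4.7s)·1.3/(s(s+3.4)). The closed-loop characteristic equation is s² + (3.4 + 1.3·4.7)s + 1.3·30.9 = 0.
That is s² + 9.51s + 40.17 = 0, so ω_n = 6.338 rad/s and ζ = 9.51/(2·6.338) = 0.7502.
%OS = 100·exp(−πζ/√(1−ζ²)) = 2.83%.

2.83%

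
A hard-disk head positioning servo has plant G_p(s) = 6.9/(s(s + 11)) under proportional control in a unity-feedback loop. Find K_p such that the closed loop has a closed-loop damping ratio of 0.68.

K_p = 9.48

Closed-loop characteristic equation: s² + 11s + K_p·6.9 = 0.
So ω_n = √(6.9K_p) and 2ζω_n = 11, giving ζ = 11/(2√(6.9K_p)).
Setting ζ = 0.68: √(6.9K_p) = 11/(2·0.68) = 8.088, so K_p = 65.42/6.9 = 9.48.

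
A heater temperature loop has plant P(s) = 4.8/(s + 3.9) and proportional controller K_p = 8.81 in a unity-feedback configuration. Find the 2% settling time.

T_s ≈ 0.0866 s

Closed-loop transfer function: T(s) = K_p·P(s)/(1 + K_p·P(s)) = 42.29/(s + 3.9 + 42.29) = 42.29/(s + 46.19).
Time constant τ = 1/46.19 = 0.02165 s, so the 2% settling time is about 4τ = 0.0866 s.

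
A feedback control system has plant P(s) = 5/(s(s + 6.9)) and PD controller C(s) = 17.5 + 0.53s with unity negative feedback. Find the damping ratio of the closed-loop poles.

Forward path: (17.5 + 0.53s)·5/(s(s+6.9)). The closed-loop characteristic equation is s² + (6.9 + 5·0.53)s + 5·17.5 = 0.
That is s² + 9.55s + 87.5 = 0, so ω_n = 9.354 rad/s and ζ = 9.55/(2·9.354) = 0.5105.

ζ = 0.51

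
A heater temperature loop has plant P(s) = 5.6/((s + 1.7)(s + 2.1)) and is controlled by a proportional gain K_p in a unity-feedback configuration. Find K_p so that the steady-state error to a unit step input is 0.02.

K_p = 31.2

For a type-0 loop with proportional control, e_ss = 1/(1 + K_p·P(0)).
P(0) = 1.569. Require 1/(1 + K_p·1.569) = 0.02, so 1 + 1.569·K_p = 50.
K_p = (50 − 1)/1.569 = 31.2.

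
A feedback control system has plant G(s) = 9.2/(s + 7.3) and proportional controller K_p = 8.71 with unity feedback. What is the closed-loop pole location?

Closed-loop transfer function: T(s) = K_p·G(s)/(1 + K_p·G(s)) = 80.13/(s + 7.3 + 80.13) = 80.13/(s + 87.43).
The closed-loop pole is at s = −87.43.

s = -87.43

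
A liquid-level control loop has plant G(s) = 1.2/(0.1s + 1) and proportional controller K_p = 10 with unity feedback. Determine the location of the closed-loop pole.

s = -130

Closed loop: T(s) = K_p·G/(1+K_p·G) = 12/(0.1s + 1 + 12), with pole at s = −(1 + 12)/0.1 = −130.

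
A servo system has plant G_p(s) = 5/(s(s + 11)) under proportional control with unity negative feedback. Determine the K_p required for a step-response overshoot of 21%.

K_p = 30.6

From %OS = 100·exp(−πζ/√(1−ζ²)) = 21%, ζ = −ln(0.21)/√(π²+ln²(0.21)) = 0.4449.
Characteristic equation s² + 11s + 5K_p = 0 gives ζ = 11/(2√(5K_p)).
Setting ζ = 0.4449: √(5K_p) = 11/(2·0.4449) = 12.36, so K_p = 152.8/5 = 30.6.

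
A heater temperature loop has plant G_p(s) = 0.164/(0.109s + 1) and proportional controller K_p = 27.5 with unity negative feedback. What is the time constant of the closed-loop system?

Closed loop: T(s) = K_p·G_p/(1+K_p·G_p) = 4.51/(0.109s + 1 + 4.51), with pole at s = −(1 + 4.51)/0.109 = −50.55.
Closed-loop time constant τ = 1/50.55 = 0.0198 s.

τ = 0.0198 s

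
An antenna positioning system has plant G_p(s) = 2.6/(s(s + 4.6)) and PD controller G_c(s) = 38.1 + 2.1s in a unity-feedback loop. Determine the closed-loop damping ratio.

ζ = 0.505

Forward path: (38.1 + 2.1s)·2.6/(s(s+4.6)). The closed-loop characteristic equation is s² + (4.6 + 2.6·2.1)s + 2.6·38.1 = 0.
That is s² + 10.06s + 99.06 = 0, so ω_n = 9.953 rad/s and ζ = 10.06/(2·9.953) = 0.5054.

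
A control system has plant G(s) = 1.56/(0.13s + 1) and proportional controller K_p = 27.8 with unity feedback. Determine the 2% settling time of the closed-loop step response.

T_s ≈ 0.0117 s

Closed loop: T(s) = K_p·G/(1+K_p·G) = 43.37/(0.13s + 1 + 43.37), with pole at s = −(1 + 43.37)/0.13 = −341.3.
τ = 1/341.3 = 0.00293 s, so 2% settling time ≈ 4τ = 0.0117 s.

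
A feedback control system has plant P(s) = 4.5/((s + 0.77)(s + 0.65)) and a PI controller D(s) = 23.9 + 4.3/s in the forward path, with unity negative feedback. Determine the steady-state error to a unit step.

The open loop D(s)P(s) has a pole at the origin (type 1), so the static position error constant is infinite and e_ss = 1/(1+∞) = 0.

0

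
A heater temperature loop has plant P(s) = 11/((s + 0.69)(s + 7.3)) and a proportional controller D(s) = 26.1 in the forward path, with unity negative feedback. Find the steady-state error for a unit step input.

0.0172

The loop is type 0. Static position error constant K_pos = D(0)·P(0) = 26.1·2.184 = 57.
Steady-state error to a unit step: e_ss = 1/(1+K_pos) = 1/58 = 0.0172.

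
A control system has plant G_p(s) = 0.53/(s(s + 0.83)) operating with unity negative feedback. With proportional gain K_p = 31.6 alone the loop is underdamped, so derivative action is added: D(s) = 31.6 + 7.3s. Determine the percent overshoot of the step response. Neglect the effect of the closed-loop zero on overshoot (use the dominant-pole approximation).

11%

Forward path: (31.6 + 7.3s)·0.53/(s(s+0.83)). The closed-loop characteristic equation is s² + (0.83 + 0.53·7.3)s + 0.53·31.6 = 0.
That is s² + 4.699s + 16.75 = 0, so ω_n = 4.092 rad/s and ζ = 4.699/(2·4.092) = 0.5741.
%OS = 100·exp(−πζ/√(1−ζ²)) = 11%.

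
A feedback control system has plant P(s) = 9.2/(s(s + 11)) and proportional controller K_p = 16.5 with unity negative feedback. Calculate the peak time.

T_p = 0.285 s

Closed-loop characteristic equation: s² + 11s + 151.8 = 0, so ω_n = 12.32 rad/s and ζ = 11/(2·12.32) = 0.4464.
Damped frequency ω_d = ω_n√(1−ζ²) = 11.02 rad/s, so peak time T_p = π/ω_d = 0.285 s.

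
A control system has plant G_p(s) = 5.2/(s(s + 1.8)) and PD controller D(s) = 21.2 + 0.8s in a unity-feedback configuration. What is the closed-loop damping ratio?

ζ = 0.284

Forward path: (21.2 + 0.8s)·5.2/(s(s+1.8)). The closed-loop characteristic equation is s² + (1.8 + 5.2·0.8)s + 5.2·21.2 = 0.
That is s² + 5.96s + 110.2 = 0, so ω_n = 10.5 rad/s and ζ = 5.96/(2·10.5) = 0.2838.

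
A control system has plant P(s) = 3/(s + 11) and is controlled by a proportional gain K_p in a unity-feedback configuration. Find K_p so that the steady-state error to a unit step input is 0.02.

K_p = 180

The loop is type 0, so e_ss(step) = 1/(1 + K_pos) with K_pos = K_p·P(0).
P(0) = 0.2727. Require 1/(1 + K_p·0.2727) = 0.02, so 1 + 0.2727·K_p = 50.
K_p = (50 − 1)/0.2727 = 180.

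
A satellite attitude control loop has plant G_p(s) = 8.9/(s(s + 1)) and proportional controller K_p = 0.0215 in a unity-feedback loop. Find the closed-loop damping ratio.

1 + K_p·G_p(s) = 0 gives s² + 1s + 0.1913 = 0.
So ω_n² = 0.1913 ⇒ ω_n = 0.4374 rad/s, and ζ = 1/(2ω_n) = 1.14.

ζ = 1.14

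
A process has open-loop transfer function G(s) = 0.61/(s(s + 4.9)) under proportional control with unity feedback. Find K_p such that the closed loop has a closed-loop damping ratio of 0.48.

K_p = 42.7

Closed-loop characteristic equation: s² + 4.9s + K_p·0.61 = 0.
So ω_n = √(0.61K_p) and 2ζω_n = 4.9, giving ζ = 4.9/(2√(0.61K_p)).
Setting ζ = 0.48: √(0.61K_p) = 4.9/(2·0.48) = 5.104, so K_p = 26.05/0.61 = 42.7.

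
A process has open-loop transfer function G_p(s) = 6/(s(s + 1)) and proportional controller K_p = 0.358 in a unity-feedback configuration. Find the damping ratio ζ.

ζ = 0.341

With unity feedback the closed-loop characteristic equation is s² + 1s + 0.358·6 = s² + 1s + 2.148 = 0.
Matching s² + 2ζω_n s + ω_n²: ω_n = √2.148 = 1.466 rad/s and 2ζω_n = 1, so ζ = 1/(2·1.466) = 0.341.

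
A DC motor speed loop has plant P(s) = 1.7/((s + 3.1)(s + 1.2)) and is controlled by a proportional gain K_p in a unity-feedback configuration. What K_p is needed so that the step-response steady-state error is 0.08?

The loop is type 0, so e_ss(step) = 1/(1 + K_pos) with K_pos = K_p·P(0).
P(0) = 0.457. Require 1/(1 + K_p·0.457) = 0.08, so 1 + 0.457·K_p = 12.5.
K_p = (12.5 − 1)/0.457 = 25.2.

K_p = 25.2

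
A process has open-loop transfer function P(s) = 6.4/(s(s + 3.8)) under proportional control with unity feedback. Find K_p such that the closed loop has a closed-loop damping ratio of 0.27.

Closed-loop characteristic equation: s² + 3.8s + K_p·6.4 = 0.
So ω_n = √(6.4K_p) and 2ζω_n = 3.8, giving ζ = 3.8/(2√(6.4K_p)).
Setting ζ = 0.27: √(6.4K_p) = 3.8/(2·0.27) = 7.037, so K_p = 49.52/6.4 = 7.74.

K_p = 7.74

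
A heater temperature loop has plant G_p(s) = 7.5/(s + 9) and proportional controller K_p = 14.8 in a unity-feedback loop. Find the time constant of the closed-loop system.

τ = 0.00833 s

Closed-loop transfer function: T(s) = K_p·G_p(s)/(1 + K_p·G_p(s)) = 111/(s + 9 + 111) = 111/(s + 120).
Time constant τ = 1/120 = 0.00833 s.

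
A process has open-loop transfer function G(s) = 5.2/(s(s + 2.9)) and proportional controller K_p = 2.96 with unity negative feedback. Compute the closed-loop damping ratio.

1 + K_p·G(s) = 0 gives s² + 2.9s + 15.39 = 0.
Matching s² + 2ζω_n s + ω_n²: ω_n = √15.39 = 3.923 rad/s and 2ζω_n = 2.9, so ζ = 2.9/(2·3.923) = 0.37.

ζ = 0.37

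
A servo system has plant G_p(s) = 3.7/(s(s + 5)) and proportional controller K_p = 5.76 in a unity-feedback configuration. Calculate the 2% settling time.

T_s ≈ 1.6 s

The closed-loop denominator s² + 5s + 21.31 gives ω_n = √21.31 = 4.616 and ζ = 5/(2ω_n) = 0.5415.
2% settling time T_s ≈ 4/(ζω_n) = 4/2.5 = 1.6 s.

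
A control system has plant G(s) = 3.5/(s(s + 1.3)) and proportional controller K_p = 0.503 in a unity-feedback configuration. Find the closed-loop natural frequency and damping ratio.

ω_n = 1.33 rad/s, ζ = 0.49

The closed-loop denominator is s(s+1.3) + 0.503·3.5 = s² + 1.3s + 1.76.
So ω_n² = 1.76 ⇒ ω_n = 1.327 rad/s, and ζ = 1.3/(2ω_n) = 0.49.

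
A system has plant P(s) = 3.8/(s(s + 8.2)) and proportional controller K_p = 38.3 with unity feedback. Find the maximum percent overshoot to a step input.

Closed-loop characteristic equation: s² + 8.2s + 145.5 = 0, so ω_n = 12.06 rad/s and ζ = 8.2/(2·12.06) = 0.3399.
%OS = 100·exp(−πζ/√(1−ζ²)) = 100·exp(−π·0.3399/√0.8845) = 32.1%.

32.1%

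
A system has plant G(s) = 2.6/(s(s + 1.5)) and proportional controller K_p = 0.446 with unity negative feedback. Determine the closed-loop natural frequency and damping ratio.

1 + K_p·G(s) = 0 gives s² + 1.5s + 1.16 = 0.
Matching s² + 2ζω_n s + ω_n²: ω_n = √1.16 = 1.077 rad/s and 2ζω_n = 1.5, so ζ = 1.5/(2·1.077) = 0.696.

ω_n = 1.08 rad/s, ζ = 0.696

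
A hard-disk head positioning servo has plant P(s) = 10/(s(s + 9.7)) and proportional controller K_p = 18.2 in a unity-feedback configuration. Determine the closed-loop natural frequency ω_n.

ω_n = 13.5 rad/s

The closed-loop denominator is s(s+9.7) + 18.2·10 = s² + 9.7s + 182.
Matching s² + 2ζω_n s + ω_n²: ω_n = √182 = 13.49 rad/s and 2ζω_n = 9.7, so ζ = 9.7/(2·13.49) = 0.36.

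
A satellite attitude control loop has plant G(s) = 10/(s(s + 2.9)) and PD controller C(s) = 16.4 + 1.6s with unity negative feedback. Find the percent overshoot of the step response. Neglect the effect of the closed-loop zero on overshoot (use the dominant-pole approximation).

3.22%

Forward path: (16.4 + 1.6s)·10/(s(s+2.9)). The closed-loop characteristic equation is s² + (2.9 + 10·1.6)s + 10·16.4 = 0.
That is s² + 18.9s + 164 = 0, so ω_n = 12.81 rad/s and ζ = 18.9/(2·12.81) = 0.7379.
%OS = 100·exp(−πζ/√(1−ζ²)) = 3.22%.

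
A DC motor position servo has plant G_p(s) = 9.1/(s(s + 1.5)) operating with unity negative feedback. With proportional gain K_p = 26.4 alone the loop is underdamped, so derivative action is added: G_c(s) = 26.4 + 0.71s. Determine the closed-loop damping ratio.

Forward path: (26.4 + 0.71s)·9.1/(s(s+1.5)). The closed-loop characteristic equation is s² + (1.5 + 9.1·0.71)s + 9.1·26.4 = 0.
That is s² + 7.961s + 240.2 = 0, so ω_n = 15.5 rad/s and ζ = 7.961/(2·15.5) = 0.2568.

ζ = 0.257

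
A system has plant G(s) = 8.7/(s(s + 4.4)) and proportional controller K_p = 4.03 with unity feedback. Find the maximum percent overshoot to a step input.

28.4%

From 1 + K_pG(s) = 0: s² + 4.4s + 35.06 = 0 ⇒ ω_n = 5.921, ζ = 0.3715.
%OS = 100·exp(−πζ/√(1−ζ²)) = 100·exp(−π·0.3715/√0.862) = 28.4%.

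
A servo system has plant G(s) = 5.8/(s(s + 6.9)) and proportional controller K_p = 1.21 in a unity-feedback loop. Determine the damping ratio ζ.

The closed-loop denominator is s(s+6.9) + 1.21·5.8 = s² + 6.9s + 7.018.
Matching s² + 2ζω_n s + ω_n²: ω_n = √7.018 = 2.649 rad/s and 2ζω_n = 6.9, so ζ = 6.9/(2·2.649) = 1.3.

ζ = 1.3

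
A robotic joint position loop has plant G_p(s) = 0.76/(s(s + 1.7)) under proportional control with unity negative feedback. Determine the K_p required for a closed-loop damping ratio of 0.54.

Closed-loop characteristic equation: s² + 1.7s + K_p·0.76 = 0.
So ω_n = √(0.76K_p) and 2ζω_n = 1.7, giving ζ = 1.7/(2√(0.76K_p)).
Setting ζ = 0.54: √(0.76K_p) = 1.7/(2·0.54) = 1.574, so K_p = 2.478/0.76 = 3.26.

K_p = 3.26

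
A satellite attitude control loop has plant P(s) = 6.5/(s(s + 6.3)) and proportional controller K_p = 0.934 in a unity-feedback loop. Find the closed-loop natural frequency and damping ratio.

With unity feedback the closed-loop characteristic equation is s² + 6.3s + 0.934·6.5 = s² + 6.3s + 6.071 = 0.
So ω_n² = 6.071 ⇒ ω_n = 2.464 rad/s, and ζ = 6.3/(2ω_n) = 1.28.

ω_n = 2.46 rad/s, ζ = 1.28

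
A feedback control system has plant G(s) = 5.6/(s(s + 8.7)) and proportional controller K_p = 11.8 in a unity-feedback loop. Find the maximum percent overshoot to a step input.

The closed-loop denominator s² + 8.7s + 66.08 gives ω_n = √66.08 = 8.129 and ζ = 8.7/(2ω_n) = 0.5351.
%OS = 100·exp(−πζ/√(1−ζ²)) = 100·exp(−π·0.5351/√0.7136) = 13.7%.

13.7%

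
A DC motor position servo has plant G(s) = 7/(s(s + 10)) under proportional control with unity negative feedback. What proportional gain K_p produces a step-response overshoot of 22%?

From %OS = 100·exp(−πζ/√(1−ζ²)) = 22%, ζ = −ln(0.22)/√(π²+ln²(0.22)) = 0.4342.
Characteristic equation s² + 10s + 7K_p = 0 gives ζ = 10/(2√(7K_p)).
Setting ζ = 0.4342: √(7K_p) = 10/(2·0.4342) = 11.52, so K_p = 132.6/7 = 18.9.

K_p = 18.9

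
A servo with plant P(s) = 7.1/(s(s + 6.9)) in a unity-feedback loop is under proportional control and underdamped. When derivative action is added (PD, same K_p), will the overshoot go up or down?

With PD the characteristic equation becomes s² + (a + K·K_d)s + K·K_p = 0; the damping term grows, ζ rises, overshoot falls.

decrease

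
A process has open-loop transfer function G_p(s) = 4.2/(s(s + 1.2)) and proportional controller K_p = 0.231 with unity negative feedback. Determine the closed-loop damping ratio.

ζ = 0.609

1 + K_p·G_p(s) = 0 gives s² + 1.2s + 0.9702 = 0.
Matching s² + 2ζω_n s + ω_n²: ω_n = √0.9702 = 0.985 rad/s and 2ζω_n = 1.2, so ζ = 1.2/(2·0.985) = 0.609.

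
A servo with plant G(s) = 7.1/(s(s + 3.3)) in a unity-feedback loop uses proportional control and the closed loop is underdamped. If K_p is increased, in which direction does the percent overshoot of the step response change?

ζ = 3.3/(2√(7.1K_p)) decreases as K_p grows; lower damping means more overshoot.

increase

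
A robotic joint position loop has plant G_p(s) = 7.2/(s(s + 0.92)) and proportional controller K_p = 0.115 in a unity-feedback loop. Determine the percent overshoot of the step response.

15.9%

Closed-loop characteristic equation: s² + 0.92s + 0.828 = 0, so ω_n = 0.9099 rad/s and ζ = 0.92/(2·0.9099) = 0.5055.
%OS = 100·exp(−πζ/√(1−ζ²)) = 100·exp(−π·0.5055/√0.7444) = 15.9%.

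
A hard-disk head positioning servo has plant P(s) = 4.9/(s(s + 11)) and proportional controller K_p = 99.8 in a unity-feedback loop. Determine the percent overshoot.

44.6%

The closed-loop denominator s² + 11s + 489 gives ω_n = √489 = 22.11 and ζ = 11/(2ω_n) = 0.2487.
%OS = 100·exp(−πζ/√(1−ζ²)) = 100·exp(−π·0.2487/√0.9381) = 44.6%.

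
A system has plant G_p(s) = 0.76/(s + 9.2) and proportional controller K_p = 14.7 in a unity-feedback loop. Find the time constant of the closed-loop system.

τ = 0.0491 s

Closed-loop transfer function: T(s) = K_p·G_p(s)/(1 + K_p·G_p(s)) = 11.17/(s + 9.2 + 11.17) = 11.17/(s + 20.37).
Time constant τ = 1/20.37 = 0.0491 s.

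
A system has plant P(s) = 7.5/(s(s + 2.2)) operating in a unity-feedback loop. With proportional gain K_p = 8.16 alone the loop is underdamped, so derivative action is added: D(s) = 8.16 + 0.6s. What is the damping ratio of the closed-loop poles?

ζ = 0.428

Forward path: (8.16 + 0.6s)·7.5/(s(s+2.2)). The closed-loop characteristic equation is s² + (2.2 + 7.5·0.6)s + 7.5·8.16 = 0.
That is s² + 6.7s + 61.2 = 0, so ω_n = 7.823 rad/s and ζ = 6.7/(2·7.823) = 0.4282.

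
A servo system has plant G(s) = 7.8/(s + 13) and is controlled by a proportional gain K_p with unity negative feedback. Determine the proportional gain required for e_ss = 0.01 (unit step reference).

The loop is type 0, so e_ss(step) = 1/(1 + K_pos) with K_pos = K_p·G(0).
G(0) = 0.6. Require 1/(1 + K_p·0.6) = 0.01, so 1 + 0.6·K_p = 100.
K_p = (100 − 1)/0.6 = 165.

K_p = 165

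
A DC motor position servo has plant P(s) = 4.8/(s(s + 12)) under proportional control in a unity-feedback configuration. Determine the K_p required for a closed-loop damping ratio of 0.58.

Closed-loop characteristic equation: s² + 12s + K_p·4.8 = 0.
So ω_n = √(4.8K_p) and 2ζω_n = 12, giving ζ = 12/(2√(4.8K_p)).
Setting ζ = 0.58: √(4.8K_p) = 12/(2·0.58) = 10.34, so K_p = 107/4.8 = 22.3.

K_p = 22.3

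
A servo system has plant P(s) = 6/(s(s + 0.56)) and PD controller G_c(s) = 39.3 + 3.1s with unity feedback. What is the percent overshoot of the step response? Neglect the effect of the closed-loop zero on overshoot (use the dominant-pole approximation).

8.14%

Forward path: (39.3 + 3.1s)·6/(s(s+0.56)). The closed-loop characteristic equation is s² + (0.56 + 6·3.1)s + 6·39.3 = 0.
That is s² + 19.16s + 235.8 = 0, so ω_n = 15.36 rad/s and ζ = 19.16/(2·15.36) = 0.6239.
%OS = 100·exp(−πζ/√(1−ζ²)) = 8.14%.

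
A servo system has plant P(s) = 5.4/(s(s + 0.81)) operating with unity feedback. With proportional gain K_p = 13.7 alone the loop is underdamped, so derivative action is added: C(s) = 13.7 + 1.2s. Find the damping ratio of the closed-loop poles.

ζ = 0.424

Forward path: (13.7 + 1.2s)·5.4/(s(s+0.81)). The closed-loop characteristic equation is s² + (0.81 + 5.4·1.2)s + 5.4·13.7 = 0.
That is s² + 7.29s + 73.98 = 0, so ω_n = 8.601 rad/s and ζ = 7.29/(2·8.601) = 0.4238.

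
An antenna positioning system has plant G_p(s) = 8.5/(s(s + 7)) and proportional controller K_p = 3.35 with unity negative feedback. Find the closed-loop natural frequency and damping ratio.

ω_n = 5.34 rad/s, ζ = 0.656

With unity feedback the closed-loop characteristic equation is s² + 7s + 3.35·8.5 = s² + 7s + 28.48 = 0.
Matching s² + 2ζω_n s + ω_n²: ω_n = √28.48 = 5.336 rad/s and 2ζω_n = 7, so ζ = 7/(2·5.336) = 0.656.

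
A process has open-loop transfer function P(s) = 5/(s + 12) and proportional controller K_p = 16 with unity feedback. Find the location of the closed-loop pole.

s = -92

Closed-loop transfer function: T(s) = K_p·P(s)/(1 + K_p·P(s)) = 80/(s + 12 + 80) = 80/(s + 92).
The closed-loop pole is at s = −92.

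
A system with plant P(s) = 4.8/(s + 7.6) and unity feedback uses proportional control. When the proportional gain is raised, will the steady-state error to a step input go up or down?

e_ss = 1/(1 + K_p·P(0)); a larger K_p raises the denominator, so e_ss decreases.

decrease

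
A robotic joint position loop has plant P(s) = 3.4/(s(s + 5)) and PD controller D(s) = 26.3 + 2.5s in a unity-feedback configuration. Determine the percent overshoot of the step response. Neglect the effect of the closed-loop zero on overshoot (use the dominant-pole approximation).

Forward path: (26.3 + 2.5s)·3.4/(s(s+5)). The closed-loop characteristic equation is s² + (5 + 3.4·2.5)s + 3.4·26.3 = 0.
That is s² + 13.5s + 89.42 = 0, so ω_n = 9.456 rad/s and ζ = 13.5/(2·9.456) = 0.7138.
%OS = 100·exp(−πζ/√(1−ζ²)) = 4.07%.

4.07%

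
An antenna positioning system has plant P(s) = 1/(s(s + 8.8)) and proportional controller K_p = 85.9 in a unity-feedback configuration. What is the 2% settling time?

T_s ≈ 0.909 s

Closed-loop characteristic equation: s² + 8.8s + 85.9 = 0, so ω_n = 9.268 rad/s and ζ = 8.8/(2·9.268) = 0.4747.
2% settling time T_s ≈ 4/(ζω_n) = 4/4.4 = 0.909 s.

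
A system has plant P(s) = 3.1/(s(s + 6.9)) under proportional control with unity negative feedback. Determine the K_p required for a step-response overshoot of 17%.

K_p = 15.9

From %OS = 100·exp(−πζ/√(1−ζ²)) = 17%, ζ = −ln(0.17)/√(π²+ln²(0.17)) = 0.4913.
Characteristic equation s² + 6.9s + 3.1K_p = 0 gives ζ = 6.9/(2√(3.1K_p)).
Setting ζ = 0.4913: √(3.1K_p) = 6.9/(2·0.4913) = 7.023, so K_p = 49.32/3.1 = 15.9.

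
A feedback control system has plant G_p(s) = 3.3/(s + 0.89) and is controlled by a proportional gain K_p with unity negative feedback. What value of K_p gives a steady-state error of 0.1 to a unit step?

K_p = 2.43

The loop is type 0, so e_ss(step) = 1/(1 + K_pos) with K_pos = K_p·G_p(0).
G_p(0) = 3.708. Require 1/(1 + K_p·3.708) = 0.1, so 1 + 3.708·K_p = 10.
K_p = (10 − 1)/3.708 = 2.43.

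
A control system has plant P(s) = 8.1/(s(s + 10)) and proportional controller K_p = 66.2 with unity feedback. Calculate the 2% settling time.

T_s ≈ 0.8 s

The closed-loop denominator s² + 10s + 536.2 gives ω_n = √536.2 = 23.16 and ζ = 10/(2ω_n) = 0.2159.
2% settling time T_s ≈ 4/(ζω_n) = 4/5 = 0.8 s.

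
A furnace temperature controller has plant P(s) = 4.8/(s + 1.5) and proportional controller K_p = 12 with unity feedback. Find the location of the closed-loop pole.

Closed-loop transfer function: T(s) = K_p·P(s)/(1 + K_p·P(s)) = 57.6/(s + 1.5 + 57.6) = 57.6/(s + 59.1).
The closed-loop pole is at s = −59.1.

s = -59.1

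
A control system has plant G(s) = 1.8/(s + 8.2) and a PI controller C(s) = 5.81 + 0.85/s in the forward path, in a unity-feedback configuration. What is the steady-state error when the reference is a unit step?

The open loop C(s)G(s) has a pole at the origin (type 1), so the static position error constant is infinite and e_ss = 1/(1+∞) = 0.

0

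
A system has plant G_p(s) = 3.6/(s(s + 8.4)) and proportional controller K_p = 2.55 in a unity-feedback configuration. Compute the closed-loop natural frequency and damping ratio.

ω_n = 3.03 rad/s, ζ = 1.39

With unity feedback the closed-loop characteristic equation is s² + 8.4s + 2.55·3.6 = s² + 8.4s + 9.18 = 0.
So ω_n² = 9.18 ⇒ ω_n = 3.03 rad/s, and ζ = 8.4/(2ω_n) = 1.39.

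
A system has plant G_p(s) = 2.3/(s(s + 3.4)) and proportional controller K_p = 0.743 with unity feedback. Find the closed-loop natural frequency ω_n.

ω_n = 1.31 rad/s

The closed-loop denominator is s(s+3.4) + 0.743·2.3 = s² + 3.4s + 1.709.
Matching s² + 2ζω_n s + ω_n²: ω_n = √1.709 = 1.307 rad/s and 2ζω_n = 3.4, so ζ = 3.4/(2·1.307) = 1.3.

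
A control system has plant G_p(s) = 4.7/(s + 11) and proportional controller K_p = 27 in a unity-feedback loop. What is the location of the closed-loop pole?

s = -137.9

Closed-loop transfer function: T(s) = K_p·G_p(s)/(1 + K_p·G_p(s)) = 126.9/(s + 11 + 126.9) = 126.9/(s + 137.9).
The closed-loop pole is at s = −137.9.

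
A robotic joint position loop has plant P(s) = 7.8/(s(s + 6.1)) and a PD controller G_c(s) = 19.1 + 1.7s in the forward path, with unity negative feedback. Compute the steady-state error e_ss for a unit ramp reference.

The loop has one pole at the origin (type 1). Velocity error constant K_v = lim_{s→0} s·G_c(s)P(s) = 19.1·7.8/6.1 = 24.42.
Steady-state error to a unit ramp: e_ss = 1/K_v = 0.0409.

0.0409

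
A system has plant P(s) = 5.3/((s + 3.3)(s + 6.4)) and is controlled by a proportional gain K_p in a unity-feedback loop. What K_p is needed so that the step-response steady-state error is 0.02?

Steady-state error for a unit step on this type-0 loop is 1/(1 + K_p·P(0)).
P(0) = 0.2509. Require 1/(1 + K_p·0.2509) = 0.02, so 1 + 0.2509·K_p = 50.
K_p = (50 − 1)/0.2509 = 195.

K_p = 195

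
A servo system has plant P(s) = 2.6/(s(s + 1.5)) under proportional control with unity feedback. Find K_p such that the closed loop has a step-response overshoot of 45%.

From %OS = 100·exp(−πζ/√(1−ζ²)) = 45%, ζ = −ln(0.45)/√(π²+ln²(0.45)) = 0.2463.
Characteristic equation s² + 1.5s + 2.6K_p = 0 gives ζ = 1.5/(2√(2.6K_p)).
Setting ζ = 0.2463: √(2.6K_p) = 1.5/(2·0.2463) = 3.045, so K_p = 9.269/2.6 = 3.57.

K_p = 3.57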